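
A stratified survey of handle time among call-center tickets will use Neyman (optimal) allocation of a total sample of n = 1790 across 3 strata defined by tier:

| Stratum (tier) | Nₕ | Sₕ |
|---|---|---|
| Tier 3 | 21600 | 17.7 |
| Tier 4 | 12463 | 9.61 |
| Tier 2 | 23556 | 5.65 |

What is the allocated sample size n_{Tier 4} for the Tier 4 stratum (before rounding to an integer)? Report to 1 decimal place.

Neyman allocation: nₕ = n·NₕSₕ / Σⱼ NⱼSⱼ.
Σ NⱼSⱼ = 21600·17.7 + 12463·9.61 + 23556·5.65 = 635180.83.
n_{Tier 4} = 1790·12463·9.61 / 635180.83 = 337.5.

337.5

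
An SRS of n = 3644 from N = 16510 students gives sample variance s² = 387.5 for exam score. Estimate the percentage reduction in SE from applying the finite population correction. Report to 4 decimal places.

11.7229

f = n/N = 3644/16510 = 0.22071472.
SE_no-fpc = √(s²/n) = 0.3260969; SE_fpc = √((1−f)s²/n) = 0.287869.
Ratio = √(1−f) = 0.88277136. Reduction = 100·(1 − 0.88277136) = 11.7229%.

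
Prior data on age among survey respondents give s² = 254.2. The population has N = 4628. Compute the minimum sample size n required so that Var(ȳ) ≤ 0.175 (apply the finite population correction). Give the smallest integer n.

1106

Without fpc, n₀ = s²/D = 254.2/0.175 = 1452.5714.
With fpc, (1 − n/N)·s²/n ≤ D requires n ≥ n₀/(1 + n₀/N) = 1452.5714/(1 + 1452.5714/4628) = 1105.5705.
Rounding up, n = 1106.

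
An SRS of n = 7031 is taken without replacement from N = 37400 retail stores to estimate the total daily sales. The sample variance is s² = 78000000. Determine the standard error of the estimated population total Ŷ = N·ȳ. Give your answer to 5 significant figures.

Var(Ŷ) = N²·Var(ȳ) = N²·(1 − n/N)·s²/n.
f = 7031/37400 = 0.18799465; Var(ȳ) = 0.81200535·78000000/7031 = 9008.1663.
Var(Ŷ) = 37400² · 9008.1663 = 1.2600263 × 10^13.
SE(Ŷ) = √(1.2600263 × 10^13) = 3.5497 × 10^6.

3.5497 × 10^6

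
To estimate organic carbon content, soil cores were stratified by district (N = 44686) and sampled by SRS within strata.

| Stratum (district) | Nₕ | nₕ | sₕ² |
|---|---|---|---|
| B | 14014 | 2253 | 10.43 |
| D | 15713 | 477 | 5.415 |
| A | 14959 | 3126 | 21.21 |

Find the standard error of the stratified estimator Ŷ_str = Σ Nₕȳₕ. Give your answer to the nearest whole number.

Var(Ŷ_str) = Σₕ Nₕ²(1 − fₕ)sₕ²/nₕ.
B: 14014²·(1 − 2253/14014)·10.43/2253 = 763008.68.
D: 15713²·(1 − 477/15713)·5.415/477 = 2.7177541 × 10^6.
A: 14959²·(1 − 3126/14959)·21.21/3126 = 1.2010169 × 10^6.
Sum = 4.6817797 × 10^6.
SE = √(4.6817797 × 10^6) = 2164.

2164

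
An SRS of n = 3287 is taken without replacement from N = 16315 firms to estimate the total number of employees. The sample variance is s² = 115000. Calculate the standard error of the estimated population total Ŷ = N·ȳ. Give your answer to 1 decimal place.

86234.6

Var(Ŷ) = N²·Var(ȳ) = N²·(1 − n/N)·s²/n.
f = 3287/16315 = 0.20147104; Var(ȳ) = 0.79852896·115000/3287 = 27.937582.
Var(Ŷ) = 16315² · 27.937582 = 7.4364039 × 10^9.
SE(Ŷ) = √(7.4364039 × 10^9) = 86234.6.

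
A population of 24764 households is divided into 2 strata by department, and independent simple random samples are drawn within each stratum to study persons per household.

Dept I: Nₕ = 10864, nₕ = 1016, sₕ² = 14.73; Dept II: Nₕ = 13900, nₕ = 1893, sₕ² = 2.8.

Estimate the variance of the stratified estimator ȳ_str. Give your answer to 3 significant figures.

Var(ȳ_str) = Σₕ Wₕ²(1 − fₕ)sₕ²/nₕ with Wₕ = Nₕ/N, N = 24764.
Dept I: Wₕ = 0.43870134; term = 0.43870134²·(1 − 0.09351988)·14.73/1016 = 0.0025293285.
Dept II: Wₕ = 0.56129866; term = 0.56129866²·(1 − 0.13618705)·2.8/1893 = 4.0254565 × 10^-4.
Sum = 0.0029318742.

0.00293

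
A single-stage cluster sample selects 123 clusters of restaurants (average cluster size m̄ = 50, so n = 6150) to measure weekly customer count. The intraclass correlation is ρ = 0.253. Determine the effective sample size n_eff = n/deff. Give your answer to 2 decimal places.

459.06

deff = 1 + (50 − 1)·0.253 = 1 + 12.397 = 13.397.
n_eff = 6150 / 13.397 = 459.06.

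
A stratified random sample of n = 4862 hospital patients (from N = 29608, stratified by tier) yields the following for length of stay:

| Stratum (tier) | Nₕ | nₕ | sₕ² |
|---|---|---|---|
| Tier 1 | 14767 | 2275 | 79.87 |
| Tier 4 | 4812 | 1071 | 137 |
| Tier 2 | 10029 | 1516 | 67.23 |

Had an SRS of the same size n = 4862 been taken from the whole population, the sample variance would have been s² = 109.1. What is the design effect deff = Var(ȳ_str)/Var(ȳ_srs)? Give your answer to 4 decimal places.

0.7643

Var(ȳ_str) = Σ Wₕ²(1−fₕ)sₕ²/nₕ with Wₕ = Nₕ/29608:
  Tier 1: (14767/29608)²·(1−2275/14767)·79.87/2275 = 0.0073876853
  Tier 4: (4812/29608)²·(1−1071/4812)·137/1071 = 0.0026267956
  Tier 2: (10029/29608)²·(1−1516/10029)·67.23/1516 = 0.0043190281
  → Var(ȳ_str) = 0.014333509.
Var(ȳ_srs) = (1 − 4862/29608)·109.1/4862 = 0.01875451.
deff = 0.014333509 / 0.01875451 = 0.7643.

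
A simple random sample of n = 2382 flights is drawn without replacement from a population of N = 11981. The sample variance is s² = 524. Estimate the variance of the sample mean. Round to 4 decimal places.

Under SRS without replacement, Var(ȳ) = (1 − f)·s²/n with f = n/N = 2382/11981 = 0.19881479.
Var(ȳ) = (1 − 0.19881479)·524/2382 = 0.80118521·0.21998321 = 0.17624729.

0.1762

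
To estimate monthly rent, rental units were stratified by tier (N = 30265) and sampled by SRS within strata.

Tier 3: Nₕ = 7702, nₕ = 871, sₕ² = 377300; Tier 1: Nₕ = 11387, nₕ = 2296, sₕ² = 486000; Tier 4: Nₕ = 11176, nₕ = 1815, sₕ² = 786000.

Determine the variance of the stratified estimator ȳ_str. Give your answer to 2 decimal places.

98.27

Var(ȳ_str) = Σₕ Wₕ²(1 − fₕ)sₕ²/nₕ with Wₕ = Nₕ/N, N = 30265.
Tier 3: Wₕ = 0.25448538; term = 0.25448538²·(1 − 0.11308751)·377300/871 = 24.881416.
Tier 1: Wₕ = 0.37624319; term = 0.37624319²·(1 − 0.20163344)·486000/2296 = 23.922359.
Tier 4: Wₕ = 0.36927144; term = 0.36927144²·(1 − 0.16240157)·786000/1815 = 49.462174.
Sum = 98.265949.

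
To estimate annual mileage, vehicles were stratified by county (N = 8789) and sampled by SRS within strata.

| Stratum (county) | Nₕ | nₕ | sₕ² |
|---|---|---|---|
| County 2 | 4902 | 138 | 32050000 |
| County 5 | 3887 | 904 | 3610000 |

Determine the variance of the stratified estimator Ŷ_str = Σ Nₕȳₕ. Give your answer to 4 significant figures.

5.470 × 10^12

Var(Ŷ_str) = Σₕ Nₕ²(1 − fₕ)sₕ²/nₕ.
County 2: 4902²·(1 − 138/4902)·32050000/138 = 5.4236794 × 10^12.
County 5: 3887²·(1 − 904/3887)·3610000/904 = 4.6302727 × 10^10.
Sum = 5.4699821 × 10^12.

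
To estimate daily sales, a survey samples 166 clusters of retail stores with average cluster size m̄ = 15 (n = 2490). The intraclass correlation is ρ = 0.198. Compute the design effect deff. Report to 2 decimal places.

3.77

deff = 1 + (15 − 1)·0.198 = 1 + 2.772 = 3.772.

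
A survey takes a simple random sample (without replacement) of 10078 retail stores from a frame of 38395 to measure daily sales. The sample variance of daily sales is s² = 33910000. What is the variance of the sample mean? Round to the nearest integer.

2482

Under SRS without replacement, Var(ȳ) = (1 − f)·s²/n with f = n/N = 10078/38395 = 0.26248209.
Var(ȳ) = (1 − 0.26248209)·33910000/10078 = 0.73751791·3364.7549 = 2481.567.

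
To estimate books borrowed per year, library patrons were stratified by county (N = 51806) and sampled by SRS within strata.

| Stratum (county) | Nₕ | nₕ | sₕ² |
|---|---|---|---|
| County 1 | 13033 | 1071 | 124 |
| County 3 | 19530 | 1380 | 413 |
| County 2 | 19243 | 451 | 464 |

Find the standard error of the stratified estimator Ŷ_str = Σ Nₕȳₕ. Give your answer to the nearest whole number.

22275

Var(Ŷ_str) = Σₕ Nₕ²(1 − fₕ)sₕ²/nₕ.
County 1: 13033²·(1 − 1071/13033)·124/1071 = 1.8050133 × 10^7.
County 3: 19530²·(1 − 1380/19530)·413/1380 = 1.0608399 × 10^8.
County 2: 19243²·(1 − 451/19243)·464/451 = 3.7203793 × 10^8.
Sum = 4.9617205 × 10^8.
SE = √(4.9617205 × 10^8) = 22275.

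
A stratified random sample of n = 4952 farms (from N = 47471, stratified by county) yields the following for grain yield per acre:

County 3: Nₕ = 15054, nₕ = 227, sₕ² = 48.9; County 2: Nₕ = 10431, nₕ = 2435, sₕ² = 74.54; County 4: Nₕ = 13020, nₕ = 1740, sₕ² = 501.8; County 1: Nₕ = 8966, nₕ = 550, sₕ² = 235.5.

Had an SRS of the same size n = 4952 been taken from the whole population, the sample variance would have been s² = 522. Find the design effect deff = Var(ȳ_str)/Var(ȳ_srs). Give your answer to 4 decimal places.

Var(ȳ_str) = Σ Wₕ²(1−fₕ)sₕ²/nₕ with Wₕ = Nₕ/47471:
  County 3: (15054/47471)²·(1−227/15054)·48.9/227 = 0.021336906
  County 2: (10431/47471)²·(1−2435/10431)·74.54/2435 = 0.0011330065
  County 4: (13020/47471)²·(1−1740/13020)·501.8/1740 = 0.018795104
  County 1: (8966/47471)²·(1−550/8966)·235.5/550 = 0.014337582
  → Var(ȳ_str) = 0.055602599.
Var(ȳ_srs) = (1 − 4952/47471)·522/4952 = 0.094415768.
deff = 0.055602599 / 0.094415768 = 0.5889.

0.5889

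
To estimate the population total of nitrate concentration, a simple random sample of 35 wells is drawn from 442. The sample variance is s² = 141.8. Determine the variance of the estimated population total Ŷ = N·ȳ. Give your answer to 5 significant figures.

728830

Var(Ŷ) = N²·Var(ȳ) = N²·(1 − n/N)·s²/n.
f = 35/442 = 0.07918552; Var(ȳ) = 0.92081448·141.8/35 = 3.7306141.
Var(Ŷ) = 442² · 3.7306141 = 728827.69.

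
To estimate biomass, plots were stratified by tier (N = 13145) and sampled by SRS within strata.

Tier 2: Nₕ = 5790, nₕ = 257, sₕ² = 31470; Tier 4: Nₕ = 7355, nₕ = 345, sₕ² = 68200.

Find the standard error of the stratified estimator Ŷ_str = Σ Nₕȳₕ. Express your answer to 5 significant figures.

118810

Var(Ŷ_str) = Σₕ Nₕ²(1 − fₕ)sₕ²/nₕ.
Tier 2: 5790²·(1 − 257/5790)·31470/257 = 3.9228604 × 10^9.
Tier 4: 7355²·(1 − 345/7355)·68200/345 = 1.0192154 × 10^10.
Sum = 1.4115014 × 10^10.
SE = √(1.4115014 × 10^10) = 118810.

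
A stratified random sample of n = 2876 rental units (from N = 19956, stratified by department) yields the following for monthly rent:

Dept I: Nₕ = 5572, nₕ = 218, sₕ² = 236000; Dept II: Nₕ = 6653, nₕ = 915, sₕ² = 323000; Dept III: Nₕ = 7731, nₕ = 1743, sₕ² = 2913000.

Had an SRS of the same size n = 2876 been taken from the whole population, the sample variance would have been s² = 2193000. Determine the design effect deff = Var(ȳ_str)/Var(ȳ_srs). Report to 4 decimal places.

Var(ȳ_str) = Σ Wₕ²(1−fₕ)sₕ²/nₕ with Wₕ = Nₕ/19956:
  Dept I: (5572/19956)²·(1−218/5572)·236000/218 = 81.095731
  Dept II: (6653/19956)²·(1−915/6653)·323000/915 = 33.838609
  Dept III: (7731/19956)²·(1−1743/7731)·2913000/1743 = 194.2735
  → Var(ȳ_str) = 309.20784.
Var(ȳ_srs) = (1 − 2876/19956)·2193000/2876 = 652.62562.
deff = 309.20784 / 652.62562 = 0.4738.

0.4738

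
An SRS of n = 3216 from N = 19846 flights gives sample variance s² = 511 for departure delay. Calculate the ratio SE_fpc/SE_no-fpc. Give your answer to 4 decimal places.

f = n/N = 3216/19846 = 0.16204777.
SE_no-fpc = √(s²/n) = 0.39861389; SE_fpc = √((1−f)s²/n) = 0.36489008.
Ratio = √(1−f) = 0.91539731.

0.9154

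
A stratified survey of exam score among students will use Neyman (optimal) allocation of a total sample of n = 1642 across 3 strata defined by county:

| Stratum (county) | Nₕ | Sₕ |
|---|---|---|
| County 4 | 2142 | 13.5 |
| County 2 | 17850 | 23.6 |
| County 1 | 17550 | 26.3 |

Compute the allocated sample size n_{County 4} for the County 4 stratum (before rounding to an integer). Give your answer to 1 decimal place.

52.1

Neyman allocation: nₕ = n·NₕSₕ / Σⱼ NⱼSⱼ.
Σ NⱼSⱼ = 2142·13.5 + 17850·23.6 + 17550·26.3 = 911742.
n_{County 4} = 1642·2142·13.5 / 911742 = 52.1.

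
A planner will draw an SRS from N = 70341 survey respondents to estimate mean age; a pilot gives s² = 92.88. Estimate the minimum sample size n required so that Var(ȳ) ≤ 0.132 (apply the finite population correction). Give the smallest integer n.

697

Without fpc, n₀ = s²/D = 92.88/0.132 = 703.6364.
With fpc, (1 − n/N)·s²/n ≤ D requires n ≥ n₀/(1 + n₀/N) = 703.6364/(1 + 703.6364/70341) = 696.6675.
Rounding up, n = 697.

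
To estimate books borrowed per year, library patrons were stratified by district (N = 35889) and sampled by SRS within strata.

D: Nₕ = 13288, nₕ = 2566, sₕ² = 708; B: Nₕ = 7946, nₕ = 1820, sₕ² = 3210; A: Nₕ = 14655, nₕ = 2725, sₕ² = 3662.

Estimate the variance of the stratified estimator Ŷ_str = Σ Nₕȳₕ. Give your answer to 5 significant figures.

3.6012 × 10^8

Var(Ŷ_str) = Σₕ Nₕ²(1 − fₕ)sₕ²/nₕ.
D: 13288²·(1 − 2566/13288)·708/2566 = 3.9310813 × 10^7.
B: 7946²·(1 − 1820/7946)·3210/1820 = 8.5853736 × 10^7.
A: 14655²·(1 − 2725/14655)·3662/2725 = 2.3495143 × 10^8.
Sum = 3.6011598 × 10^8.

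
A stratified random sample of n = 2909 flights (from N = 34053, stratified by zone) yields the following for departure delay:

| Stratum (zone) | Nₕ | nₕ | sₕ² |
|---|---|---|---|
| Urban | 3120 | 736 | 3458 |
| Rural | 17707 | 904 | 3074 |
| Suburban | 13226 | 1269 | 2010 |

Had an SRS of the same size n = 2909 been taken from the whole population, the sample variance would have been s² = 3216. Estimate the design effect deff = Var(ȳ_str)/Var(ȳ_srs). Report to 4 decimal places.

Var(ȳ_str) = Σ Wₕ²(1−fₕ)sₕ²/nₕ with Wₕ = Nₕ/34053:
  Urban: (3120/34053)²·(1−736/3120)·3458/736 = 0.030136809
  Rural: (17707/34053)²·(1−904/17707)·3074/904 = 0.87248203
  Suburban: (13226/34053)²·(1−1269/13226)·2010/1269 = 0.21601028
  → Var(ȳ_str) = 1.1186291.
Var(ȳ_srs) = (1 − 2909/34053)·3216/2909 = 1.0110935.
deff = 1.1186291 / 1.0110935 = 1.1064.

1.1064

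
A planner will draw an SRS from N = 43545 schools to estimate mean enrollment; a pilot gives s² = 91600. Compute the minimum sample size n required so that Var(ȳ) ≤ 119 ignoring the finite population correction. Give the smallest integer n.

Without fpc, n₀ = s²/D = 91600/119 = 769.7479.
Rounding up, n = 770.

770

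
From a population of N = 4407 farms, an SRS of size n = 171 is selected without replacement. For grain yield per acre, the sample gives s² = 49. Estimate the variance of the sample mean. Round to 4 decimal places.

Under SRS without replacement, Var(ȳ) = (1 − f)·s²/n with f = n/N = 171/4407 = 0.03880191.
Var(ȳ) = (1 − 0.03880191)·49/171 = 0.96119809·0.28654971 = 0.27543103.

0.2754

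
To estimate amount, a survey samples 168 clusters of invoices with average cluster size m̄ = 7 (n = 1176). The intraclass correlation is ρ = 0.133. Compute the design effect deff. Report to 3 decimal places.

1.798

deff = 1 + (7 − 1)·0.133 = 1 + 0.798 = 1.798.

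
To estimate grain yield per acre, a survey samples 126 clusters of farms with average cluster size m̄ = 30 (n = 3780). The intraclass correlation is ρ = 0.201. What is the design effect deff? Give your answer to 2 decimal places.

6.83

deff = 1 + (30 − 1)·0.201 = 1 + 5.829 = 6.829.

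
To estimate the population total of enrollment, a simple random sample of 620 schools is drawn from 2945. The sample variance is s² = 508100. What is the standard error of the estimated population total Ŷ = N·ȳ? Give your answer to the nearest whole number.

74909

Var(Ŷ) = N²·Var(ȳ) = N²·(1 − n/N)·s²/n.
f = 620/2945 = 0.21052632; Var(ȳ) = 0.78947368·508100/620 = 646.98642.
Var(Ŷ) = 2945² · 646.98642 = 5.6113294 × 10^9.
SE(Ŷ) = √(5.6113294 × 10^9) = 74909.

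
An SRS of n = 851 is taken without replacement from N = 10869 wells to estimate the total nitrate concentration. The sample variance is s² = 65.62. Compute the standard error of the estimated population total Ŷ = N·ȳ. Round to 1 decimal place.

Var(Ŷ) = N²·Var(ȳ) = N²·(1 − n/N)·s²/n.
f = 851/10869 = 0.07829607; Var(ȳ) = 0.92170393·65.62/851 = 0.071071929.
Var(Ŷ) = 10869² · 0.071071929 = 8.3960938 × 10^6.
SE(Ŷ) = √(8.3960938 × 10^6) = 2897.6.

2897.6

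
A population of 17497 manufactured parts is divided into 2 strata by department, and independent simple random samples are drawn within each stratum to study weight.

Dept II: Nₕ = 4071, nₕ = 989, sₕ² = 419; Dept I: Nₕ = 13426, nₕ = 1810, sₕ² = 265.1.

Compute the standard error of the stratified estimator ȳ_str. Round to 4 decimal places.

0.3033

Var(ȳ_str) = Σₕ Wₕ²(1 − fₕ)sₕ²/nₕ with Wₕ = Nₕ/N, N = 17497.
Dept II: Wₕ = 0.23266846; term = 0.23266846²·(1 − 0.24293785)·419/989 = 0.017362981.
Dept I: Wₕ = 0.76733154; term = 0.76733154²·(1 − 0.13481305)·265.1/1810 = 0.074611748.
Sum = 0.091974729.
SE = √(0.091974729) = 0.3033.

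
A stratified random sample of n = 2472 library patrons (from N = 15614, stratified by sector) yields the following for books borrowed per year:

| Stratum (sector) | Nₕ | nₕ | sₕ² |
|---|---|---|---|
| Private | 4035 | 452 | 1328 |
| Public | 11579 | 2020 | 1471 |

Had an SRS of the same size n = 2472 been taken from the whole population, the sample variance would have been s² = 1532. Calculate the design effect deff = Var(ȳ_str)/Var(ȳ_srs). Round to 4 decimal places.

0.9678

Var(ȳ_str) = Σ Wₕ²(1−fₕ)sₕ²/nₕ with Wₕ = Nₕ/15614:
  Private: (4035/15614)²·(1−452/4035)·1328/452 = 0.17422948
  Public: (11579/15614)²·(1−2020/11579)·1471/2020 = 0.33061037
  → Var(ȳ_str) = 0.50483985.
Var(ȳ_srs) = (1 − 2472/15614)·1532/2472 = 0.52162403.
deff = 0.50483985 / 0.52162403 = 0.9678.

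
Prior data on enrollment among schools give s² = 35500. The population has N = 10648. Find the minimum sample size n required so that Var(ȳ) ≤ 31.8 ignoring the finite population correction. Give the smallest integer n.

1117

Without fpc, n₀ = s²/D = 35500/31.8 = 1116.3522.
Rounding up, n = 1117.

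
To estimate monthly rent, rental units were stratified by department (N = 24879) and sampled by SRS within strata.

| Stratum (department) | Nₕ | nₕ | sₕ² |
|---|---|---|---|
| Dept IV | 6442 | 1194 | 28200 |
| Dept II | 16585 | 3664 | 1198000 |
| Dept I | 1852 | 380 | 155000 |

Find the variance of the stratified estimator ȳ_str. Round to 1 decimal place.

Var(ȳ_str) = Σₕ Wₕ²(1 − fₕ)sₕ²/nₕ with Wₕ = Nₕ/N, N = 24879.
Dept IV: Wₕ = 0.25893324; term = 0.25893324²·(1 − 0.18534617)·28200/1194 = 1.2900112.
Dept II: Wₕ = 0.66662647; term = 0.66662647²·(1 − 0.22092252)·1198000/3664 = 113.20018.
Dept I: Wₕ = 0.07444029; term = 0.07444029²·(1 − 0.20518359)·155000/380 = 1.7965159.
Sum = 116.28671.

116.3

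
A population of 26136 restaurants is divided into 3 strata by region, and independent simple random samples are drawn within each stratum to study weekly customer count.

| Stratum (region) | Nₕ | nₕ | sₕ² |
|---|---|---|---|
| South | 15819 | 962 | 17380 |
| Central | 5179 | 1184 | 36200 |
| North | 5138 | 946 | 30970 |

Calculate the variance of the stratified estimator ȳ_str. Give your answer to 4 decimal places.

Var(ȳ_str) = Σₕ Wₕ²(1 − fₕ)sₕ²/nₕ with Wₕ = Nₕ/N, N = 26136.
South: Wₕ = 0.60525712; term = 0.60525712²·(1 − 0.06081295)·17380/962 = 6.215937.
Central: Wₕ = 0.19815580; term = 0.19815580²·(1 − 0.22861556)·36200/1184 = 0.92606468.
North: Wₕ = 0.19658708; term = 0.19658708²·(1 − 0.18411833)·30970/946 = 1.0322555.
Sum = 8.1742572.

8.1743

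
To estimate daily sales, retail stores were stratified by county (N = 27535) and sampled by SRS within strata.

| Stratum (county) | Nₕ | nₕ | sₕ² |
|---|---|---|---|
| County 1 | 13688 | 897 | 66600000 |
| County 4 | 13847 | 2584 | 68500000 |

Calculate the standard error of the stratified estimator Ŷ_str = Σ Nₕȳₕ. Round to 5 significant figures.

4.1393 × 10^6

Var(Ŷ_str) = Σₕ Nₕ²(1 − fₕ)sₕ²/nₕ.
County 1: 13688²·(1 − 897/13688)·66600000/897 = 1.2999489 × 10^13.
County 4: 13847²·(1 − 2584/13847)·68500000/2584 = 4.1343557 × 10^12.
Sum = 1.7133845 × 10^13.
SE = √(1.7133845 × 10^13) = 4.1393 × 10^6.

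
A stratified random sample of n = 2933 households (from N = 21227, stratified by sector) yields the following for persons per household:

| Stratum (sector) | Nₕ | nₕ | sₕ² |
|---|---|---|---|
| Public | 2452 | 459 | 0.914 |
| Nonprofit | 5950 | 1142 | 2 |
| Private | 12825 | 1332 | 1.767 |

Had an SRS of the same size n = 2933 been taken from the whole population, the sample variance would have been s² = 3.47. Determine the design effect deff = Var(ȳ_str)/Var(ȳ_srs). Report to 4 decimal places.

Var(ȳ_str) = Σ Wₕ²(1−fₕ)sₕ²/nₕ with Wₕ = Nₕ/21227:
  Public: (2452/21227)²·(1−459/2452)·0.914/459 = 2.1596533 × 10^-5
  Nonprofit: (5950/21227)²·(1−1142/5950)·2/1142 = 1.111906 × 10^-4
  Private: (12825/21227)²·(1−1332/12825)·1.767/1332 = 4.3395617 × 10^-4
  → Var(ȳ_str) = 5.667433 × 10^-4.
Var(ȳ_srs) = (1 − 2933/21227)·3.47/2933 = 0.0010196179.
deff = (5.667433 × 10^-4) / 0.0010196179 = 0.5558.

0.5558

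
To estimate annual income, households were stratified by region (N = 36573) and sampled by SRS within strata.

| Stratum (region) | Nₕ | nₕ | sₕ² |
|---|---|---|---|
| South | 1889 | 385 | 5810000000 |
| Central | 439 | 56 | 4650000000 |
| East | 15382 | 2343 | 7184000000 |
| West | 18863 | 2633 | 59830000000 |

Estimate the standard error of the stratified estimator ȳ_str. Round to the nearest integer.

Var(ȳ_str) = Σₕ Wₕ²(1 − fₕ)sₕ²/nₕ with Wₕ = Nₕ/N, N = 36573.
South: Wₕ = 0.05165012; term = 0.05165012²·(1 − 0.20381154)·5810000000/385 = 32053.394.
Central: Wₕ = 0.01200339; term = 0.01200339²·(1 − 0.12756264)·4650000000/56 = 10437.754.
East: Wₕ = 0.42058349; term = 0.42058349²·(1 − 0.15232089)·7184000000/2343 = 459758.7.
West: Wₕ = 0.51576299; term = 0.51576299²·(1 − 0.13958543)·59830000000/2633 = 5.2008731 × 10^6.
Sum = 5.7031229 × 10^6.
SE = √(5.7031229 × 10^6) = 2388.

2388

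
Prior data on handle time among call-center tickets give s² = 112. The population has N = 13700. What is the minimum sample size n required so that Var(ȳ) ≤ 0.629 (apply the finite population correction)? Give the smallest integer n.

Without fpc, n₀ = s²/D = 112/0.629 = 178.0604.
With fpc, (1 − n/N)·s²/n ≤ D requires n ≥ n₀/(1 + n₀/N) = 178.0604/(1 + 178.0604/13700) = 175.7758.
Rounding up, n = 176.

176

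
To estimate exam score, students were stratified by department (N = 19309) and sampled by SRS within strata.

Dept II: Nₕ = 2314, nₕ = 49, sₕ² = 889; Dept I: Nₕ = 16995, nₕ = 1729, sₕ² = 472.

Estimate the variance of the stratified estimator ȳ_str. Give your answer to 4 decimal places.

Var(ȳ_str) = Σₕ Wₕ²(1 − fₕ)sₕ²/nₕ with Wₕ = Nₕ/N, N = 19309.
Dept II: Wₕ = 0.11984049; term = 0.11984049²·(1 − 0.02117545)·889/49 = 0.25504551.
Dept I: Wₕ = 0.88015951; term = 0.88015951²·(1 − 0.10173580)·472/1729 = 0.18996512.
Sum = 0.44501063.

0.4450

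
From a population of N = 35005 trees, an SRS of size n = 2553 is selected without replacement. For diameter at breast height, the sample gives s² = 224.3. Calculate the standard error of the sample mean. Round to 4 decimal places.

Under SRS without replacement, Var(ȳ) = (1 − f)·s²/n with f = n/N = 2553/35005 = 0.07293244.
Var(ȳ) = (1 − 0.07293244)·224.3/2553 = 0.92706756·0.087857423 = 0.081449767.
SE(ȳ) = √(0.081449767) = 0.2854.

0.2854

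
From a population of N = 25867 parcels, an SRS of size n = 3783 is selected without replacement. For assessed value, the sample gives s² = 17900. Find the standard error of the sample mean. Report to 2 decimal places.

2.01

Under SRS without replacement, Var(ȳ) = (1 − f)·s²/n with f = n/N = 3783/25867 = 0.14624812.
Var(ȳ) = (1 − 0.14624812)·17900/3783 = 0.85375188·4.7316944 = 4.039693.
SE(ȳ) = √(4.039693) = 2.01.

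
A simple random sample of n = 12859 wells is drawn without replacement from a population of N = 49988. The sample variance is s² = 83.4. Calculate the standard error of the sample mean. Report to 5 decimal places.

0.06941

Under SRS without replacement, Var(ȳ) = (1 − f)·s²/n with f = n/N = 12859/49988 = 0.25724174.
Var(ȳ) = (1 − 0.25724174)·83.4/12859 = 0.74275826·0.0064857298 = 0.0048173294.
SE(ȳ) = √(0.0048173294) = 0.06941.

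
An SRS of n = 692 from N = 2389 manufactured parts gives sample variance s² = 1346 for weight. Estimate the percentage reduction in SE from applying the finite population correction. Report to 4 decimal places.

15.7184

f = n/N = 692/2389 = 0.28966095.
SE_no-fpc = √(s²/n) = 1.3946637; SE_fpc = √((1−f)s²/n) = 1.175445.
Ratio = √(1−f) = 0.84281614. Reduction = 100·(1 − 0.84281614) = 15.7184%.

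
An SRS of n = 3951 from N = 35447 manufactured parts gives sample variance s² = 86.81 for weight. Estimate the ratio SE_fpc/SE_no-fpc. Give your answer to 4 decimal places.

0.9426

f = n/N = 3951/35447 = 0.11146218.
SE_no-fpc = √(s²/n) = 0.14822838; SE_fpc = √((1−f)s²/n) = 0.13972346.
Ratio = √(1−f) = 0.94262284.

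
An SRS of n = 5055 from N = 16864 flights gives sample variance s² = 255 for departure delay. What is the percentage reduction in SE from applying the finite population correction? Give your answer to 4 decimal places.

16.3191

f = n/N = 5055/16864 = 0.29975095.
SE_no-fpc = √(s²/n) = 0.22459988; SE_fpc = √((1−f)s²/n) = 0.18794716.
Ratio = √(1−f) = 0.83680885. Reduction = 100·(1 − 0.83680885) = 16.3191%.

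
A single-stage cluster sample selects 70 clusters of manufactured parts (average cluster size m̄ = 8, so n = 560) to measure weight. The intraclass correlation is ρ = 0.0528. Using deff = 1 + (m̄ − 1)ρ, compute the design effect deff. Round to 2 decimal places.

1.37

deff = 1 + (8 − 1)·0.0528 = 1 + 0.3696 = 1.3696.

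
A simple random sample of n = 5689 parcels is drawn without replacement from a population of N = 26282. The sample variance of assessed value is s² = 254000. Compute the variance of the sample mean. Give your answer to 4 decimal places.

34.9832

Under SRS without replacement, Var(ȳ) = (1 − f)·s²/n with f = n/N = 5689/26282 = 0.21645993.
Var(ȳ) = (1 − 0.21645993)·254000/5689 = 0.78354007·44.647565 = 34.983156.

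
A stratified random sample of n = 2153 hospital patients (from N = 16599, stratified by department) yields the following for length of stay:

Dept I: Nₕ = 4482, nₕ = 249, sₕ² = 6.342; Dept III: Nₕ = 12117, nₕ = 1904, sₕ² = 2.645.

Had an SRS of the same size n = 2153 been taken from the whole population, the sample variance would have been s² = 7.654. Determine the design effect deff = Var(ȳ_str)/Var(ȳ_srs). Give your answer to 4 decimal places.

Var(ȳ_str) = Σ Wₕ²(1−fₕ)sₕ²/nₕ with Wₕ = Nₕ/16599:
  Dept I: (4482/16599)²·(1−249/4482)·6.342/249 = 0.0017538125
  Dept III: (12117/16599)²·(1−1904/12117)·2.645/1904 = 6.2394071 × 10^-4
  → Var(ȳ_str) = 0.0023777532.
Var(ȳ_srs) = (1 − 2153/16599)·7.654/2153 = 0.0030939274.
deff = 0.0023777532 / 0.0030939274 = 0.7685.

0.7685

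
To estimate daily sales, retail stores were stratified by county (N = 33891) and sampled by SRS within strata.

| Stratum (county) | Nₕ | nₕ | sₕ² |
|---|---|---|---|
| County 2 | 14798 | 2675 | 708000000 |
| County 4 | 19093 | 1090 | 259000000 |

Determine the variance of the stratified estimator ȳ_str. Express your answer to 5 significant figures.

Var(ȳ_str) = Σₕ Wₕ²(1 − fₕ)sₕ²/nₕ with Wₕ = Nₕ/N, N = 33891.
County 2: Wₕ = 0.43663509; term = 0.43663509²·(1 − 0.18076767)·708000000/2675 = 41338.416.
County 4: Wₕ = 0.56336491; term = 0.56336491²·(1 − 0.05708899)·259000000/1090 = 71108.833.
Sum = 112447.25.

112450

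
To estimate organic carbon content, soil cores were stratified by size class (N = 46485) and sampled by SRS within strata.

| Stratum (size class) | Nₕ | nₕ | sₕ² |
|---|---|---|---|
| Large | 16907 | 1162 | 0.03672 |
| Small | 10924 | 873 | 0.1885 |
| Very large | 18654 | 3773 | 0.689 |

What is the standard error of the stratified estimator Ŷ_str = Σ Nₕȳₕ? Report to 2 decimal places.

Var(Ŷ_str) = Σₕ Nₕ²(1 − fₕ)sₕ²/nₕ.
Large: 16907²·(1 − 1162/16907)·0.03672/1162 = 8412.1259.
Small: 10924²·(1 − 873/10924)·0.1885/873 = 23707.626.
Very large: 18654²·(1 − 3773/18654)·0.689/3773 = 50691.659.
Sum = 82811.411.
SE = √(82811.411) = 287.77.

287.77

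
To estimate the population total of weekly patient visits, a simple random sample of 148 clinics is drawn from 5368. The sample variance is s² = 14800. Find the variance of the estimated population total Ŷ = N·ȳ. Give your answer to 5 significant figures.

Var(Ŷ) = N²·Var(ȳ) = N²·(1 − n/N)·s²/n.
f = 148/5368 = 0.02757079; Var(ȳ) = 0.97242921·14800/148 = 97.242921.
Var(Ŷ) = 5368² · 97.242921 = 2.802096 × 10^9.

2.8021 × 10^9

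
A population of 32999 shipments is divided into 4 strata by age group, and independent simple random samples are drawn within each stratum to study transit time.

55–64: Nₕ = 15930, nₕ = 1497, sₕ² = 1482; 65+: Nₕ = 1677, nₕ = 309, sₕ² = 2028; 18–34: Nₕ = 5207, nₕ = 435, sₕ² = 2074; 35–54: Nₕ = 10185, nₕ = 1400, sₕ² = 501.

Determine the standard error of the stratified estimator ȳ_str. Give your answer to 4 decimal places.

Var(ȳ_str) = Σₕ Wₕ²(1 − fₕ)sₕ²/nₕ with Wₕ = Nₕ/N, N = 32999.
55–64: Wₕ = 0.48274190; term = 0.48274190²·(1 − 0.09397363)·1482/1497 = 0.20902452.
65+: Wₕ = 0.05081972; term = 0.05081972²·(1 − 0.18425760)·2028/309 = 0.013826972.
18–34: Wₕ = 0.15779266; term = 0.15779266²·(1 − 0.08354139)·2074/435 = 0.10879425.
35–54: Wₕ = 0.30864572; term = 0.30864572²·(1 − 0.13745704)·501/1400 = 0.029404306.
Sum = 0.36105005.
SE = √(0.36105005) = 0.6009.

0.6009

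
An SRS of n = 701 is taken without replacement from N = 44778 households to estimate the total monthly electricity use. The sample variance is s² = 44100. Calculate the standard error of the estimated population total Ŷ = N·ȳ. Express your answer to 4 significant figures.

352400

Var(Ŷ) = N²·Var(ȳ) = N²·(1 − n/N)·s²/n.
f = 701/44778 = 0.01565501; Var(ȳ) = 0.98434499·44100/701 = 61.92527.
Var(Ŷ) = 44778² · 61.92527 = 1.2416446 × 10^11.
SE(Ŷ) = √(1.2416446 × 10^11) = 352400.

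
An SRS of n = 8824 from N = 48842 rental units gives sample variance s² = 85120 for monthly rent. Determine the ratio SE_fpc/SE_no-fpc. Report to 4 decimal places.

0.9052

f = n/N = 8824/48842 = 0.18066418.
SE_no-fpc = √(s²/n) = 3.1058685; SE_fpc = √((1−f)s²/n) = 2.8113442.
Ratio = √(1−f) = 0.90517171.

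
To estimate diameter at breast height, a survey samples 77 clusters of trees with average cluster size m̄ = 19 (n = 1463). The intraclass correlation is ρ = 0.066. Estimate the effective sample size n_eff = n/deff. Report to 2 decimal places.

deff = 1 + (19 − 1)·0.066 = 1 + 1.188 = 2.188.
n_eff = 1463 / 2.188 = 668.65.

668.65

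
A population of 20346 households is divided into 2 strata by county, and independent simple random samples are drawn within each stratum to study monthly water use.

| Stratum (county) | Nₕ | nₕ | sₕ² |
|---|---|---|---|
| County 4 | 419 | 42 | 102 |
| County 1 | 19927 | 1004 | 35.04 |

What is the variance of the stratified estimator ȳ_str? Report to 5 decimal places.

Var(ȳ_str) = Σₕ Wₕ²(1 − fₕ)sₕ²/nₕ with Wₕ = Nₕ/N, N = 20346.
County 4: Wₕ = 0.02059373; term = 0.02059373²·(1 − 0.10023866)·102/42 = 9.2671923 × 10^-4.
County 1: Wₕ = 0.97940627; term = 0.97940627²·(1 − 0.05038390)·35.04/1004 = 0.031791002.
Sum = 0.032717721.

0.03272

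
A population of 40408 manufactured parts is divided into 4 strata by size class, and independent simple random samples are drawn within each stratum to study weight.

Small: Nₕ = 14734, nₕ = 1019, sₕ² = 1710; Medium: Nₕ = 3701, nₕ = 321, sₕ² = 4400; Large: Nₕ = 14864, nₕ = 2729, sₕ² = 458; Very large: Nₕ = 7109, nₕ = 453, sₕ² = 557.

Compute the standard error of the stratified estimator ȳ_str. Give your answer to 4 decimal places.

0.6057

Var(ȳ_str) = Σₕ Wₕ²(1 − fₕ)sₕ²/nₕ with Wₕ = Nₕ/N, N = 40408.
Small: Wₕ = 0.36463077; term = 0.36463077²·(1 − 0.06915977)·1710/1019 = 0.20768431.
Medium: Wₕ = 0.09159077; term = 0.09159077²·(1 − 0.08673332)·4400/321 = 0.10501437.
Large: Wₕ = 0.36784795; term = 0.36784795²·(1 − 0.18359795)·458/2729 = 0.0185397.
Very large: Wₕ = 0.17593051; term = 0.17593051²·(1 − 0.06372204)·557/453 = 0.035632321.
Sum = 0.3668707.
SE = √(0.3668707) = 0.6057.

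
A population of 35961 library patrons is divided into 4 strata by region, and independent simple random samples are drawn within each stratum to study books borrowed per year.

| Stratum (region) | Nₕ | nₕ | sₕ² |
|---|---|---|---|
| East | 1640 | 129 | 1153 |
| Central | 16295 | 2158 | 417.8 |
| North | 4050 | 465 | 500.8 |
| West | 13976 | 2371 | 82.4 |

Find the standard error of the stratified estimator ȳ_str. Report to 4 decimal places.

0.2609

Var(ȳ_str) = Σₕ Wₕ²(1 − fₕ)sₕ²/nₕ with Wₕ = Nₕ/N, N = 35961.
East: Wₕ = 0.04560496; term = 0.04560496²·(1 − 0.07865854)·1153/129 = 0.017127122.
Central: Wₕ = 0.45312978; term = 0.45312978²·(1 − 0.13243326)·417.8/2158 = 0.034487769.
North: Wₕ = 0.11262201; term = 0.11262201²·(1 − 0.11481481)·500.8/465 = 0.01209183.
West: Wₕ = 0.38864325; term = 0.38864325²·(1 − 0.16964797)·82.4/2371 = 0.0043587321.
Sum = 0.068065453.
SE = √(0.068065453) = 0.2609.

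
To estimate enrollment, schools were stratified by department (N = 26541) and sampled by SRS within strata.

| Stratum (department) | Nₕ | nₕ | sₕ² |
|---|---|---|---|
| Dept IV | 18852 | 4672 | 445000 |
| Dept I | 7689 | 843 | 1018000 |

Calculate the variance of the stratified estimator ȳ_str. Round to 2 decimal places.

126.38

Var(ȳ_str) = Σₕ Wₕ²(1 − fₕ)sₕ²/nₕ with Wₕ = Nₕ/N, N = 26541.
Dept IV: Wₕ = 0.71029728; term = 0.71029728²·(1 − 0.24782516)·445000/4672 = 36.14567.
Dept I: Wₕ = 0.28970272; term = 0.28970272²·(1 − 0.10963714)·1018000/843 = 90.23861.
Sum = 126.38428.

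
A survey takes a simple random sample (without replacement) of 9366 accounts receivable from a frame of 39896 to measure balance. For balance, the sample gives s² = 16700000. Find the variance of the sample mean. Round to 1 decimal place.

1364.5

Under SRS without replacement, Var(ȳ) = (1 − f)·s²/n with f = n/N = 9366/39896 = 0.23476038.
Var(ȳ) = (1 − 0.23476038)·16700000/9366 = 0.76523962·1783.0451 = 1364.4567.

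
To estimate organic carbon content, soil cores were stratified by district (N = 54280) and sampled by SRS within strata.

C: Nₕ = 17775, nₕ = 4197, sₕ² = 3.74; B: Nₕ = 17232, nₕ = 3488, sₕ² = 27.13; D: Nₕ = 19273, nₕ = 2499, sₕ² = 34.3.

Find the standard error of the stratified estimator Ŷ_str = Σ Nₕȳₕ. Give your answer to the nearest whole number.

Var(Ŷ_str) = Σₕ Nₕ²(1 − fₕ)sₕ²/nₕ.
C: 17775²·(1 − 4197/17775)·3.74/4197 = 215069.11.
B: 17232²·(1 − 3488/17232)·27.13/3488 = 1.842138 × 10^6.
D: 19273²·(1 − 2499/19273)·34.3/2499 = 4.4372492 × 10^6.
Sum = 6.4944563 × 10^6.
SE = √(6.4944563 × 10^6) = 2548.

2548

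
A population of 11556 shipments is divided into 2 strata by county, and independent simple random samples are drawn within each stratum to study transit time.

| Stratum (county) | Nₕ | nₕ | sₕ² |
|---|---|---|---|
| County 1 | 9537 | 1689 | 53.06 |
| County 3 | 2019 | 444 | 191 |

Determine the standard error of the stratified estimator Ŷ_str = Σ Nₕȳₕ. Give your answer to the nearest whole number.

1929

Var(Ŷ_str) = Σₕ Nₕ²(1 − fₕ)sₕ²/nₕ.
County 1: 9537²·(1 − 1689/9537)·53.06/1689 = 2.3513018 × 10^6.
County 3: 2019²·(1 − 444/2019)·191/444 = 1.3679407 × 10^6.
Sum = 3.7192425 × 10^6.
SE = √(3.7192425 × 10^6) = 1929.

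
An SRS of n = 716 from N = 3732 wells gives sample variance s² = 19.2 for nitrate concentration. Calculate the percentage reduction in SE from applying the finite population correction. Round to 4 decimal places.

10.1031

f = n/N = 716/3732 = 0.19185423.
SE_no-fpc = √(s²/n) = 0.16375482; SE_fpc = √((1−f)s²/n) = 0.14721056.
Ratio = √(1−f) = 0.89896928. Reduction = 100·(1 − 0.89896928) = 10.1031%.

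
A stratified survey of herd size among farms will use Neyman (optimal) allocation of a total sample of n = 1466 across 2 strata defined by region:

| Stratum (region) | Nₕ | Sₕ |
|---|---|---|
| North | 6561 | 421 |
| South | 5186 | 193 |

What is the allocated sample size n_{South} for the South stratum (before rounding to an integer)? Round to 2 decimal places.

389.92

Neyman allocation: nₕ = n·NₕSₕ / Σⱼ NⱼSⱼ.
Σ NⱼSⱼ = 6561·421 + 5186·193 = 3.763079 × 10^6.
n_{South} = 1466·5186·193 / (3.763079 × 10^6) = 389.92.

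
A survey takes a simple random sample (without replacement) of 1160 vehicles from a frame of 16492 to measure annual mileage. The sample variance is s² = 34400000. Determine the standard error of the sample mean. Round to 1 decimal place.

166.0

Under SRS without replacement, Var(ȳ) = (1 − f)·s²/n with f = n/N = 1160/16492 = 0.07033713.
Var(ȳ) = (1 − 0.07033713)·34400000/1160 = 0.92966287·29655.172 = 27569.313.
SE(ȳ) = √(27569.313) = 166.0.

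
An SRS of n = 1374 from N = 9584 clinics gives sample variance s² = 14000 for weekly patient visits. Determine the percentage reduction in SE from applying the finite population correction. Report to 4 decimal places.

7.4454

f = n/N = 1374/9584 = 0.14336394.
SE_no-fpc = √(s²/n) = 3.1920571; SE_fpc = √((1−f)s²/n) = 2.9543968.
Ratio = √(1−f) = 0.92554636. Reduction = 100·(1 − 0.92554636) = 7.4454%.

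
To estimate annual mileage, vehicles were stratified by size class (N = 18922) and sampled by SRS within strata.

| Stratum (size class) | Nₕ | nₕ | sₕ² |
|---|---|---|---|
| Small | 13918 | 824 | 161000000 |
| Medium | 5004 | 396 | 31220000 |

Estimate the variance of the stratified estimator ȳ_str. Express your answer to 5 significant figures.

Var(ȳ_str) = Σₕ Wₕ²(1 − fₕ)sₕ²/nₕ with Wₕ = Nₕ/N, N = 18922.
Small: Wₕ = 0.73554593; term = 0.73554593²·(1 − 0.05920391)·161000000/824 = 99452.054.
Medium: Wₕ = 0.26445407; term = 0.26445407²·(1 − 0.07913669)·31220000/396 = 5077.3068.
Sum = 104529.36.

104530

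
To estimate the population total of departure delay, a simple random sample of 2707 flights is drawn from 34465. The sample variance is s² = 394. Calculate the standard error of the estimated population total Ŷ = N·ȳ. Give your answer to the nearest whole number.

12622

Var(Ŷ) = N²·Var(ȳ) = N²·(1 − n/N)·s²/n.
f = 2707/34465 = 0.07854345; Var(ȳ) = 0.92145655·394/2707 = 0.13411669.
Var(Ŷ) = 34465² · 0.13411669 = 1.5930866 × 10^8.
SE(Ŷ) = √(1.5930866 × 10^8) = 12622.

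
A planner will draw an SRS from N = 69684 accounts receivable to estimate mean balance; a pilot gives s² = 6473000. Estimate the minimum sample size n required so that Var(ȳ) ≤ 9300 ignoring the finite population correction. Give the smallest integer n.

697

Without fpc, n₀ = s²/D = 6473000/9300 = 696.0215.
Rounding up, n = 697.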